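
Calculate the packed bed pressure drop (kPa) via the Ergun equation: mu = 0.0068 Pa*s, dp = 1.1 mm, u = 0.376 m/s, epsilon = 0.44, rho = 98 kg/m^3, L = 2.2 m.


dp = 1.1 mm = 0.0011 m
Viscous term = 150*0.0068*0.376*(1-0.44)^2 / (0.0011^2*0.44^3) = 1166870
Inertial term = 1.75*98*0.376^2*(1-0.44) / (0.0011*0.44^3) = 144903
dP/L = 1166870 + 144903 = 1311770 Pa/m
dP = 1311770 * 2.2 / 1000 = 2886 kPa

2886 kPa


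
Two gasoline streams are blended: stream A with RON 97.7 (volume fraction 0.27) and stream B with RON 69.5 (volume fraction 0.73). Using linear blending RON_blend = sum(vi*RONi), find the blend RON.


Linear blending: RON_blend = sum(vi * RONi)
Contribution 1: 0.27 * 97.7 = 26.379
Contribution 2: 0.73 * 69.5 = 50.735
RON_blend = 26.379 + 50.735 = 77.114

77.114


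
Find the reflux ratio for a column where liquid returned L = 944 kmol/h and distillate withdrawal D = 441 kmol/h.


Reflux ratio definition: R = L / D (liquid returned / distillate withdrawn)
L = 944 kmol/h, D = 441 kmol/h
R = 944 / 441 = 2.141

2.141


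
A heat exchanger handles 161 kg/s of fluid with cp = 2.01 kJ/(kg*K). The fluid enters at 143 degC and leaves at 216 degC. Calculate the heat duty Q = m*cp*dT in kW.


Q = m_dot * cp * delta_T
delta_T = 216 - 143 = 73 K
Q = 161 * 2.01 * 73
= 323.61 * 73
= 23623.53 kW

23623.53 kW


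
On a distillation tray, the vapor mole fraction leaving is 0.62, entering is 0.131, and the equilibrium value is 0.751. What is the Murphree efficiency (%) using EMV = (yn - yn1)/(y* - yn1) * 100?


Murphree vapor efficiency: EMV = (y_n - y_(n-1)) / (y*_n - y_(n-1)) * 100
EMV = (0.62 - 0.131) / (0.751 - 0.131) * 100 = 0.489 / 0.62 * 100 = 78.87

78.87 %


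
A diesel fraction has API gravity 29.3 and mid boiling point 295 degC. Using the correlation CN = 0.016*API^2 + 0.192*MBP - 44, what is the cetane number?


CN = 0.016 * 29.3^2 + 0.192 * 295 - 44
CN = 13.73584 + 56.64 - 44 = 26.37584

26.37584


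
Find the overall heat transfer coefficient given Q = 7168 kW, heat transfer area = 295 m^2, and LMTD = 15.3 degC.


From Q = U*A*LMTD, U = Q / (A * LMTD)
U = 7168 / (295 * 15.3) = 7168 / 4513.5 = 1.588

1.588 kW/(m^2*K)


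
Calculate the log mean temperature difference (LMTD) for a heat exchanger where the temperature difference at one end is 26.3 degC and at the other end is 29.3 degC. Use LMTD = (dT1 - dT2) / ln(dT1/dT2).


LMTD = (dT1 - dT2) / ln(dT1/dT2)
= (26.3 - 29.3) / ln(26.3 / 29.3) = -3 / -0.108019 = 27.77

27.77 degC


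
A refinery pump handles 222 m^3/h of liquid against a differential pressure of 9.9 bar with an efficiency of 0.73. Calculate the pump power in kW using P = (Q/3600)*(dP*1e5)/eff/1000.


Q = 222 / 3600 = 0.0616667 m^3/s
P = 0.0616667 * (9.9 * 1e5) / 0.73 / 1000 = 83.63

83.63 kW


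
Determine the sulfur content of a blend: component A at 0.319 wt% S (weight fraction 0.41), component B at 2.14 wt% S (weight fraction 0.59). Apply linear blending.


Linear sulfur blending: S_blend = x1*S1 + x2*S2
Contribution 1: 0.41 * 0.319 = 0.13079 wt%
Contribution 2: 0.59 * 2.14 = 1.2626 wt%
S_blend = 0.13079 + 1.2626 = 1.39339

1.39339 wt%


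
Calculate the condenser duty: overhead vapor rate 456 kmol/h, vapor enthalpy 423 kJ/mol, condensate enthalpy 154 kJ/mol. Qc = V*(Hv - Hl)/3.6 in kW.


Qc = 456 * (423 - 154) / 3.6 = 456 * 269 / 3.6 = 34070

34070 kW


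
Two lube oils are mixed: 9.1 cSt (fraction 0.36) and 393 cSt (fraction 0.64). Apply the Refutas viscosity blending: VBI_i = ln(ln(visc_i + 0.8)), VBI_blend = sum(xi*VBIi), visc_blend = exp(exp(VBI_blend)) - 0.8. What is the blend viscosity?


Refutas method: VBN_i = 14.534*ln(ln(visc_i + 0.8)) + 10.975, blended linearly by mass fraction; since VBN is linear in VBI_i = ln(ln(visc_i + 0.8)) and the fractions sum to 1, blend VBI directly: visc = exp(exp(VBI_blend)) - 0.8
VBI_1 = ln(ln(9.1 + 0.8)) = 0.829658
VBI_2 = ln(ln(393 + 0.8)) = 1.78773
VBI_blend = 0.36 * 0.829658 + 0.64 * 1.78773 = 1.44282
visc_blend = exp(exp(1.44282)) - 0.8 = 68.10

68.10 cSt


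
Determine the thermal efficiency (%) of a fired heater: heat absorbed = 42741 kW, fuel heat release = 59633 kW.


Furnace efficiency = Q_absorbed / Q_fuel * 100
= 42741 / 59633 * 100 = 71.67

71.67 %


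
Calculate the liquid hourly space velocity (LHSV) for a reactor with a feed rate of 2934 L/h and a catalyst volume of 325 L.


LHSV = volumetric feed rate / catalyst volume
= 2934 L/h / 325 L
= 9.028 h^-1

9.028 h^-1


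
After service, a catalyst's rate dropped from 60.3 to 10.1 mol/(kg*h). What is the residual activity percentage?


Activity (%) = (rate_used / rate_fresh) * 100
rate_used = 10.1, rate_fresh = 60.3
= (10.1 / 60.3) * 100
= 0.1675 * 100 = 16.75

16.75 %


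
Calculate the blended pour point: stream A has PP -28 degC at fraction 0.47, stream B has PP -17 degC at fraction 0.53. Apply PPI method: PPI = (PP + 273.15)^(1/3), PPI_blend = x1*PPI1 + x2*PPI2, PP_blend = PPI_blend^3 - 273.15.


PPI_1 = (-28 + 273.15)^(1/3) = 6.258601
PPI_2 = (-17 + 273.15)^(1/3) = 6.350844
PPI_blend = 0.47 * 6.258601 + 0.53 * 6.350844 = 6.30749
PP_blend = 6.30749^3 - 273.15 = 250.9399 - 273.15 = -22.21

-22.21 degC


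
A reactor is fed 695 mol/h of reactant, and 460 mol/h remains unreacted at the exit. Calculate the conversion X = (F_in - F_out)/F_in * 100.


X = (F_in - F_out) / F_in * 100
Moles reacted = 695 - 460 = 235
X = 235 / 695 * 100
= 0.3381 * 100
= 33.81 %

33.81 %


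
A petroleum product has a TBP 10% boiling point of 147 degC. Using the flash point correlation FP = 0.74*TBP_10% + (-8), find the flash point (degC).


FP = 0.74 * 147 + (-8) = 100.78

100.78 degC


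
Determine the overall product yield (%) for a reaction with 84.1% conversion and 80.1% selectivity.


Overall yield = conversion (%) * selectivity (%) / 100
Conversion = 84.1%, Selectivity = 80.1%
Y = 84.1 * 80.1 / 100
= 67.3641 %

67.3641 %


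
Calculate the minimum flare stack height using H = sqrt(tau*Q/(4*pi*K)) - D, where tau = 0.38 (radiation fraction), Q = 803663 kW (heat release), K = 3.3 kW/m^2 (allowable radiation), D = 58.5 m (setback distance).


tau*Q/(4*pi*K) = 0.38 * 803663 / (4 * pi * 3.3) = 7364.34
sqrt(7364.34) = 85.8157
H = 85.8157 - 58.5 = 27.32

27.32 m


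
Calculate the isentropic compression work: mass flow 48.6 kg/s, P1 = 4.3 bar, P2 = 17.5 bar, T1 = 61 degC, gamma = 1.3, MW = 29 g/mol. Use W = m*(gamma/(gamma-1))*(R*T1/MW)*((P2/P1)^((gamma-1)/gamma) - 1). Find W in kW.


Isentropic work: W = m*(gamma/(gamma-1))*(R*T1/MW)*((P2/P1)^((gamma-1)/gamma) - 1)
T1 = 61 + 273.15 = 334.15 K
Pressure ratio = 17.5 / 4.3 = 4.06977
Exponent = (1.3 - 1)/1.3 = 0.230769
(P2/P1)^exp - 1 = 4.06977^0.230769 - 1 = 0.382515
W = 48.6 * 1.3 / 0.3 * 8.314 * 334.15 / 29 * 0.382515 = 7717

7717 kW


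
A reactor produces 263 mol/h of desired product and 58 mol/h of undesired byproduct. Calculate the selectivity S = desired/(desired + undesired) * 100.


Selectivity = desired / (desired + undesired) * 100
Total products = 263 + 58 = 321 mol/h
S = 263 / 321 * 100
= 0.8193 * 100
= 81.93 %

81.93 %


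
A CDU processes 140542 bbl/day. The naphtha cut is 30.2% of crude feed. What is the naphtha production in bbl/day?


Crude throughput = 140542 bbl/day
Fraction yield = 30.2%
yield = throughput * fraction / 100
yield = 140542 * 30.2 / 100 = 42443.684

42443.684 bbl/day


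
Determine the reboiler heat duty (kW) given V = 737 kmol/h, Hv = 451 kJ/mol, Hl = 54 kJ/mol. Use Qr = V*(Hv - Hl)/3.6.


Qr = 737 * (451 - 54) / 3.6 = 737 * 397 / 3.6 = 81270

81270 kW


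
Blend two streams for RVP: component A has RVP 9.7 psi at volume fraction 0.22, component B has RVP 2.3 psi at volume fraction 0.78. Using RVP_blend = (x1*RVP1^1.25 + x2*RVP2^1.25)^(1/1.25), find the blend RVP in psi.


Chevron index: RVP_blend = (sum xi*RVPi^1.25)^(1/1.25)
RVP^1.25 terms: 0.22 * 9.7^1.25 + 0.78 * 2.3^1.25 = 5.97536
RVP_blend = 5.97536^(1/1.25) = 4.179

4.179 psi


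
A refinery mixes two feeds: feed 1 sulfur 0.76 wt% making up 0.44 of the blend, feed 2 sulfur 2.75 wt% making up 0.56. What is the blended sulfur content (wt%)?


Linear sulfur blending: S_blend = x1*S1 + x2*S2
Contribution 1: 0.44 * 0.76 = 0.3344 wt%
Contribution 2: 0.56 * 2.75 = 1.54 wt%
S_blend = 0.3344 + 1.54 = 1.8744

1.8744 wt%


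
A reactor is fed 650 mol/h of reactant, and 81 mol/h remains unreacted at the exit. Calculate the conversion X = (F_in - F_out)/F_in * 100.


X = (F_in - F_out) / F_in * 100
Moles reacted = 650 - 81 = 569
X = 569 / 650 * 100
= 0.8754 * 100
= 87.54 %

87.54 %


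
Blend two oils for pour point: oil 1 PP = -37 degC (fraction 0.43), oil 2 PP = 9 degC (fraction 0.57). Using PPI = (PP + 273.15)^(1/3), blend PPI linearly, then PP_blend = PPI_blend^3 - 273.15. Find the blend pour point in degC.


PPI_1 = (-37 + 273.15)^(1/3) = 6.181056
PPI_2 = (9 + 273.15)^(1/3) = 6.558835
PPI_blend = 0.43 * 6.181056 + 0.57 * 6.558835 = 6.39639
PP_blend = 6.39639^3 - 273.15 = 261.7007 - 273.15 = -11.45

-11.45 degC


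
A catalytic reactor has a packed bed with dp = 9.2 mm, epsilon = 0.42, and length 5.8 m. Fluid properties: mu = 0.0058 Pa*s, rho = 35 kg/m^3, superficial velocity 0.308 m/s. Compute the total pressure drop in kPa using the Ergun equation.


dp = 9.2 mm = 0.0092 m
Viscous term = 150*0.0058*0.308*(1-0.42)^2 / (0.0092^2*0.42^3) = 14374.8
Inertial term = 1.75*35*0.308^2*(1-0.42) / (0.0092*0.42^3) = 4944.24
dP/L = 14374.8 + 4944.24 = 19319 Pa/m
dP = 19319 * 5.8 / 1000 = 112.1 kPa

112.1 kPa


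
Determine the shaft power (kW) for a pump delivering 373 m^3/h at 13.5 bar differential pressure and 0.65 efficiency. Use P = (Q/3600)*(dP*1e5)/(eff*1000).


Q = 373 / 3600 = 0.103611 m^3/s
P = 0.103611 * (13.5 * 1e5) / 0.65 / 1000 = 215.2

215.2 kW


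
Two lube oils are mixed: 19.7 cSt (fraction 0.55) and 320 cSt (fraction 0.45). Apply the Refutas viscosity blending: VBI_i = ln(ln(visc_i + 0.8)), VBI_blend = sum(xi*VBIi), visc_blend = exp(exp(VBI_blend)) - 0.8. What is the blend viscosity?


Refutas method: VBN_i = 14.534*ln(ln(visc_i + 0.8)) + 10.975, blended linearly by mass fraction; since VBN is linear in VBI_i = ln(ln(visc_i + 0.8)) and the fractions sum to 1, blend VBI directly: visc = exp(exp(VBI_blend)) - 0.8
VBI_1 = ln(ln(19.7 + 0.8)) = 1.1054
VBI_2 = ln(ln(320 + 0.8)) = 1.75281
VBI_blend = 0.55 * 1.1054 + 0.45 * 1.75281 = 1.39673
visc_blend = exp(exp(1.39673)) - 0.8 = 56.14

56.14 cSt


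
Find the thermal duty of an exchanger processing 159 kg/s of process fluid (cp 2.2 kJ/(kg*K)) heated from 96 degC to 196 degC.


Q = m_dot * cp * delta_T
delta_T = 196 - 96 = 100 K
Q = 159 * 2.2 * 100
= 349.8 * 100
= 34980 kW

34980 kW


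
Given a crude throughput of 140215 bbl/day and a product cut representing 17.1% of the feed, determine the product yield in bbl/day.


Crude throughput = 140215 bbl/day
Fraction yield = 17.1%
yield = throughput * fraction / 100
yield = 140215 * 17.1 / 100 = 23976.765

23976.765 bbl/day


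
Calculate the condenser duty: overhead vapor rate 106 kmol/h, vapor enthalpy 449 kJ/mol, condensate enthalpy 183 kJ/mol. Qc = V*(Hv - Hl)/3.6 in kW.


Qc = 106 * (449 - 183) / 3.6 = 106 * 266 / 3.6 = 7832

7832 kW


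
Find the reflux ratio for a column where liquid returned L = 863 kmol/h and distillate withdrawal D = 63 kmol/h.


Reflux ratio definition: R = L / D (liquid returned / distillate withdrawn)
L = 863 kmol/h, D = 63 kmol/h
R = 863 / 63 = 13.70

13.70


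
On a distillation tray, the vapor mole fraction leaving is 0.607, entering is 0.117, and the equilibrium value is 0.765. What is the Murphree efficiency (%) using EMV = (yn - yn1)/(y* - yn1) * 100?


Murphree vapor efficiency: EMV = (y_n - y_(n-1)) / (y*_n - y_(n-1)) * 100
EMV = (0.607 - 0.117) / (0.765 - 0.117) * 100 = 0.49 / 0.648 * 100 = 75.62

75.62 %


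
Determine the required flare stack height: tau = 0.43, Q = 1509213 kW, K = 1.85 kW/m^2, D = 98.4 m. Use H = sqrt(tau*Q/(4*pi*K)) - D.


tau*Q/(4*pi*K) = 0.43 * 1509213 / (4 * pi * 1.85) = 27915
sqrt(27915) = 167.078
H = 167.078 - 98.4 = 68.68

68.68 m


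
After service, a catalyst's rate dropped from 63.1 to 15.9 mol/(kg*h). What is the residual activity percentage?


Activity (%) = (rate_used / rate_fresh) * 100
rate_used = 15.9, rate_fresh = 63.1
= (15.9 / 63.1) * 100
= 0.2520 * 100 = 25.20

25.20 %


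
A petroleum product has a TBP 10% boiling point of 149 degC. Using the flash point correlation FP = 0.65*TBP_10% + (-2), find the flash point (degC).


FP = 0.65 * 149 + (-2) = 94.85

94.85 degC


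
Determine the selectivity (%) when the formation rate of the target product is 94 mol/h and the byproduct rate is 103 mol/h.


Selectivity = desired / (desired + undesired) * 100
Total products = 94 + 103 = 197 mol/h
S = 94 / 197 * 100
= 0.4772 * 100
= 47.72 %

47.72 %


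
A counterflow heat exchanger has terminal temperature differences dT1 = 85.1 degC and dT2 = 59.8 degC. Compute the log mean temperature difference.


LMTD = (dT1 - dT2) / ln(dT1/dT2)
= (85.1 - 59.8) / ln(85.1 / 59.8) = 25.3 / 0.352821 = 71.71

71.71 degC


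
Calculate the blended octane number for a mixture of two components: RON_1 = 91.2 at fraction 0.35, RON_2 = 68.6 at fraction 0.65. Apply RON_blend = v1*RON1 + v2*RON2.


Linear blending: RON_blend = sum(vi * RONi)
Contribution 1: 0.35 * 91.2 = 31.92
Contribution 2: 0.65 * 68.6 = 44.59
RON_blend = 31.92 + 44.59 = 76.51

76.51


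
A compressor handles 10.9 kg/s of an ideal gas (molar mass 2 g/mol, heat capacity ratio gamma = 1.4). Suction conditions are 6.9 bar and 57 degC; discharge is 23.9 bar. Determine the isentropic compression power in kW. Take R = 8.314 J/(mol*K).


Isentropic work: W = m*(gamma/(gamma-1))*(R*T1/MW)*((P2/P1)^((gamma-1)/gamma) - 1)
T1 = 57 + 273.15 = 330.15 K
Pressure ratio = 23.9 / 6.9 = 3.46377
Exponent = (1.4 - 1)/1.4 = 0.285714
(P2/P1)^exp - 1 = 3.46377^0.285714 - 1 = 0.426122
W = 10.9 * 1.4 / 0.4 * 8.314 * 330.15 / 2 * 0.426122 = 22310

22310 kW


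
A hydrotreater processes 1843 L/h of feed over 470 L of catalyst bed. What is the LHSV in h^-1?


LHSV = volumetric feed rate / catalyst volume
= 1843 L/h / 470 L
= 3.921 h^-1

3.921 h^-1


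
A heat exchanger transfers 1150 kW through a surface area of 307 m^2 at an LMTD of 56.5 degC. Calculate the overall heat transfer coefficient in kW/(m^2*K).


From Q = U*A*LMTD, U = Q / (A * LMTD)
U = 1150 / (307 * 56.5) = 1150 / 17345.5 = 0.06630

0.06630 kW/(m^2*K)


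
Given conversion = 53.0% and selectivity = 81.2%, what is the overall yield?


Overall yield = conversion (%) * selectivity (%) / 100
Conversion = 53.0%, Selectivity = 81.2%
Y = 53.0 * 81.2 / 100
= 43.036 %

43.036 %


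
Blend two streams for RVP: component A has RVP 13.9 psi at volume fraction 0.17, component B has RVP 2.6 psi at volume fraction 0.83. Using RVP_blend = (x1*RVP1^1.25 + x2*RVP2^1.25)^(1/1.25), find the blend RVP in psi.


Chevron index: RVP_blend = (sum xi*RVPi^1.25)^(1/1.25)
RVP^1.25 terms: 0.17 * 13.9^1.25 + 0.83 * 2.6^1.25 = 7.30293
RVP_blend = 7.30293^(1/1.25) = 4.907

4.907 psi


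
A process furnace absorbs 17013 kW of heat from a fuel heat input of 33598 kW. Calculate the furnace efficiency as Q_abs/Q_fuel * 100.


Furnace efficiency = Q_absorbed / Q_fuel * 100
= 17013 / 33598 * 100 = 50.64

50.64 %


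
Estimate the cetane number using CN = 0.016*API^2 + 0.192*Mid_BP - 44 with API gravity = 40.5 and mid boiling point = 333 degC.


CN = 0.016 * 40.5^2 + 0.192 * 333 - 44
CN = 26.244 + 63.936 - 44 = 46.18

46.18


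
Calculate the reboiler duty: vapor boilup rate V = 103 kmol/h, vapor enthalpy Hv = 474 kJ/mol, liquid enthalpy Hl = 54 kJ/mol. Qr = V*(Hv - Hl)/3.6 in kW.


Qr = 103 * (474 - 54) / 3.6 = 103 * 420 / 3.6 = 12020

12020 kW


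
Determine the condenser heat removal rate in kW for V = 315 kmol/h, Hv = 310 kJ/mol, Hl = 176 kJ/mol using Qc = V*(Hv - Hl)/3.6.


Qc = 315 * (310 - 176) / 3.6 = 315 * 134 / 3.6 = 11720

11720 kW


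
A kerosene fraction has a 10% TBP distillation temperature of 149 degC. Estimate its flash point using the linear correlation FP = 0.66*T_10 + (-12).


FP = 0.66 * 149 + (-12) = 86.34

86.34 degC


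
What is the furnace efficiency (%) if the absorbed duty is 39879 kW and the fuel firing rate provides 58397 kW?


Furnace efficiency = Q_absorbed / Q_fuel * 100
= 39879 / 58397 * 100 = 68.29

68.29 %


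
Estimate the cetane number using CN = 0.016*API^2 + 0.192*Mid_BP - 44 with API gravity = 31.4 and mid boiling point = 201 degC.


CN = 0.016 * 31.4^2 + 0.192 * 201 - 44
CN = 15.77536 + 38.592 - 44 = 10.36736

10.36736


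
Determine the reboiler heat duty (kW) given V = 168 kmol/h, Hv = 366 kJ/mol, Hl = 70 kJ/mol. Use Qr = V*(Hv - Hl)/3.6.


Qr = 168 * (366 - 70) / 3.6 = 168 * 296 / 3.6 = 13810

13810 kW


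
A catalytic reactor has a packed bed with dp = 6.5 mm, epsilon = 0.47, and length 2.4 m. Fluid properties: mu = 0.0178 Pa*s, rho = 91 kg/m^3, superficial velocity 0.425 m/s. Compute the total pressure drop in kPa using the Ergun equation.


dp = 6.5 mm = 0.0065 m
Viscous term = 150*0.0178*0.425*(1-0.47)^2 / (0.0065^2*0.47^3) = 72666.1
Inertial term = 1.75*91*0.425^2*(1-0.47) / (0.0065*0.47^3) = 22590.5
dP/L = 72666.1 + 22590.5 = 95256.6 Pa/m
dP = 95256.6 * 2.4 / 1000 = 228.6 kPa

228.6 kPa


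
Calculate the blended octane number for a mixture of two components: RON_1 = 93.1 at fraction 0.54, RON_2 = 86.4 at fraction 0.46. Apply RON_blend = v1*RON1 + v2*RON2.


Linear blending: RON_blend = sum(vi * RONi)
Contribution 1: 0.54 * 93.1 = 50.274
Contribution 2: 0.46 * 86.4 = 39.744
RON_blend = 50.274 + 39.744 = 90.018

90.018


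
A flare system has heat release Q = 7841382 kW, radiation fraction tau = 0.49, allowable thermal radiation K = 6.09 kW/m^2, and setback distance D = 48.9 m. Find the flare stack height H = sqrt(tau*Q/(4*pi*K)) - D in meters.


tau*Q/(4*pi*K) = 0.49 * 7841382 / (4 * pi * 6.09) = 50206.7
sqrt(50206.7) = 224.069
H = 224.069 - 48.9 = 175.2

175.2 m


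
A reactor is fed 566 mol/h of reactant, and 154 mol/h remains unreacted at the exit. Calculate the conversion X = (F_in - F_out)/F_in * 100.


X = (F_in - F_out) / F_in * 100
Moles reacted = 566 - 154 = 412
X = 412 / 566 * 100
= 0.7279 * 100
= 72.79 %

72.79 %


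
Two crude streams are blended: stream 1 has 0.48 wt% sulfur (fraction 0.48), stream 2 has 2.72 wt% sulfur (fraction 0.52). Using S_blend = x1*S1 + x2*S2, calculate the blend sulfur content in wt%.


Linear sulfur blending: S_blend = x1*S1 + x2*S2
Contribution 1: 0.48 * 0.48 = 0.2304 wt%
Contribution 2: 0.52 * 2.72 = 1.4144 wt%
S_blend = 0.2304 + 1.4144 = 1.6448

1.6448 wt%


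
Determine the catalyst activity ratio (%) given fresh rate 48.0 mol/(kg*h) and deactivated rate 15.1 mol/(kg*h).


Activity (%) = (rate_used / rate_fresh) * 100
rate_used = 15.1, rate_fresh = 48.0
= (15.1 / 48.0) * 100
= 0.3146 * 100 = 31.46

31.46 %


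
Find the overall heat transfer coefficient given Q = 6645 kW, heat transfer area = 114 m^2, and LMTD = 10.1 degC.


From Q = U*A*LMTD, U = Q / (A * LMTD)
U = 6645 / (114 * 10.1) = 6645 / 1151.4 = 5.771

5.771 kW/(m^2*K)


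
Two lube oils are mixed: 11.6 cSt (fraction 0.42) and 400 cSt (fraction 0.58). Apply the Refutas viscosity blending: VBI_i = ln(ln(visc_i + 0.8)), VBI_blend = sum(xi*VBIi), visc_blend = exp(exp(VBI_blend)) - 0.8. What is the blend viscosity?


Refutas method: VBN_i = 14.534*ln(ln(visc_i + 0.8)) + 10.975, blended linearly by mass fraction; since VBN is linear in VBI_i = ln(ln(visc_i + 0.8)) and the fractions sum to 1, blend VBI directly: visc = exp(exp(VBI_blend)) - 0.8
VBI_1 = ln(ln(11.6 + 0.8)) = 0.923344
VBI_2 = ln(ln(400 + 0.8)) = 1.79067
VBI_blend = 0.42 * 0.923344 + 0.58 * 1.79067 = 1.42639
visc_blend = exp(exp(1.42639)) - 0.8 = 63.51

63.51 cSt


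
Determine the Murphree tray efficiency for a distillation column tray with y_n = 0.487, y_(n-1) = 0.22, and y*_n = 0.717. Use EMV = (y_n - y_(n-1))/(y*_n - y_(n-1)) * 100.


Murphree vapor efficiency: EMV = (y_n - y_(n-1)) / (y*_n - y_(n-1)) * 100
EMV = (0.487 - 0.22) / (0.717 - 0.22) * 100 = 0.267 / 0.497 * 100 = 53.72

53.72 %


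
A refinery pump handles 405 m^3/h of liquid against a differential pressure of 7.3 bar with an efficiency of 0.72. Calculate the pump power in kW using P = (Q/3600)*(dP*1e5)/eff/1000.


Q = 405 / 3600 = 0.1125 m^3/s
P = 0.1125 * (7.3 * 1e5) / 0.72 / 1000 = 114.1

114.1 kW


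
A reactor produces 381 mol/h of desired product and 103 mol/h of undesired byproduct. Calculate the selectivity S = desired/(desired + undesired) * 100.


Selectivity = desired / (desired + undesired) * 100
Total products = 381 + 103 = 484 mol/h
S = 381 / 484 * 100
= 0.7872 * 100
= 78.72 %

78.72 %


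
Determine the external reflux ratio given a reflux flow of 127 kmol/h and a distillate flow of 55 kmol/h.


Reflux ratio definition: R = L / D (liquid returned / distillate withdrawn)
L = 127 kmol/h, D = 55 kmol/h
R = 127 / 55 = 2.309

2.309


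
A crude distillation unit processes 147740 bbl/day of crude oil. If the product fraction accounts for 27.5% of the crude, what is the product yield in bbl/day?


Crude throughput = 147740 bbl/day
Fraction yield = 27.5%
yield = throughput * fraction / 100
yield = 147740 * 27.5 / 100 = 40628.5

40628.5 bbl/day


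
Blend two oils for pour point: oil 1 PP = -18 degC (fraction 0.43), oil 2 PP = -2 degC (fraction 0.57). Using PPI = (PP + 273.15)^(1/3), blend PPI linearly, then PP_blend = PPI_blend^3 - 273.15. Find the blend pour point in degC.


PPI_1 = (-18 + 273.15)^(1/3) = 6.342569
PPI_2 = (-2 + 273.15)^(1/3) = 6.472467
PPI_blend = 0.43 * 6.342569 + 0.57 * 6.472467 = 6.416611
PP_blend = 6.416611^3 - 273.15 = 264.1905 - 273.15 = -8.96

-8.96 degC


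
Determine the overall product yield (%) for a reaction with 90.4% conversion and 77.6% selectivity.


Overall yield = conversion (%) * selectivity (%) / 100
Conversion = 90.4%, Selectivity = 77.6%
Y = 90.4 * 77.6 / 100
= 70.1504 %

70.1504 %


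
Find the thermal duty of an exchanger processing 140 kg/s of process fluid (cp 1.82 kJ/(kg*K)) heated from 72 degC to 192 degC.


Q = m_dot * cp * delta_T
delta_T = 192 - 72 = 120 K
Q = 140 * 1.82 * 120
= 254.8 * 120
= 30576 kW

30576 kW


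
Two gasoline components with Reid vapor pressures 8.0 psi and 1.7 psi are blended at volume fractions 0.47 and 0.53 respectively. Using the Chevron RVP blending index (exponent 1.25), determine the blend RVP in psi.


Chevron index: RVP_blend = (sum xi*RVPi^1.25)^(1/1.25)
RVP^1.25 terms: 0.47 * 8.0^1.25 + 0.53 * 1.7^1.25 = 7.35236
RVP_blend = 7.35236^(1/1.25) = 4.933

4.933 psi


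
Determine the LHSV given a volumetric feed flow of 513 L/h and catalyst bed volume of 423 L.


LHSV = volumetric feed rate / catalyst volume
= 513 L/h / 423 L
= 1.213 h^-1

1.213 h^-1


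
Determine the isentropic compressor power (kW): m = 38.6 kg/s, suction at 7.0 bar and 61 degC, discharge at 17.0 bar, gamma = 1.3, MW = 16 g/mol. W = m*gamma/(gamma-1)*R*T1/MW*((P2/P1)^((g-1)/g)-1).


Isentropic work: W = m*(gamma/(gamma-1))*(R*T1/MW)*((P2/P1)^((gamma-1)/gamma) - 1)
T1 = 61 + 273.15 = 334.15 K
Pressure ratio = 17.0 / 7.0 = 2.42857
Exponent = (1.3 - 1)/1.3 = 0.230769
(P2/P1)^exp - 1 = 2.42857^0.230769 - 1 = 0.227233
W = 38.6 * 1.3 / 0.3 * 8.314 * 334.15 / 16 * 0.227233 = 6600

6600 kW


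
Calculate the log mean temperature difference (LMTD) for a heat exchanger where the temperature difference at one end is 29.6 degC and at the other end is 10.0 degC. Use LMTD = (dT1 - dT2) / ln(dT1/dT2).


LMTD = (dT1 - dT2) / ln(dT1/dT2)
= (29.6 - 10.0) / ln(29.6 / 10.0) = 19.6 / 1.08519 = 18.06

18.06 degC


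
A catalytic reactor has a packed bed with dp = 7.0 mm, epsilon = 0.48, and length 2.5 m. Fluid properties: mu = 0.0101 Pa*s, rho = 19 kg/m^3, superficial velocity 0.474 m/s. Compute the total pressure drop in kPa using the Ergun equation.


dp = 7.0 mm = 0.007 m
Viscous term = 150*0.0101*0.474*(1-0.48)^2 / (0.007^2*0.48^3) = 35832.6
Inertial term = 1.75*19*0.474^2*(1-0.48) / (0.007*0.48^3) = 5017.99
dP/L = 35832.6 + 5017.99 = 40850.6 Pa/m
dP = 40850.6 * 2.5 / 1000 = 102.1 kPa

102.1 kPa


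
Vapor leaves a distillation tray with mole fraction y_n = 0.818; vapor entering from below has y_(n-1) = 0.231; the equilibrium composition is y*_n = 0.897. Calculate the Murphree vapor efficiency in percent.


Murphree vapor efficiency: EMV = (y_n - y_(n-1)) / (y*_n - y_(n-1)) * 100
EMV = (0.818 - 0.231) / (0.897 - 0.231) * 100 = 0.587 / 0.666 * 100 = 88.14

88.14 %


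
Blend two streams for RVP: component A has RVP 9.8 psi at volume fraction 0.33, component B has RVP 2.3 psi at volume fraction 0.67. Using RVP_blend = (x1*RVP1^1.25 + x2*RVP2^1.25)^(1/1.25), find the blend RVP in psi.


Chevron index: RVP_blend = (sum xi*RVPi^1.25)^(1/1.25)
RVP^1.25 terms: 0.33 * 9.8^1.25 + 0.67 * 2.3^1.25 = 7.61971
RVP_blend = 7.61971^(1/1.25) = 5.076

5.076 psi


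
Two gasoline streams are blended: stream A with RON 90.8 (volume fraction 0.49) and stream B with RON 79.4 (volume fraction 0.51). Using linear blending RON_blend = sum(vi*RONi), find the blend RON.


Linear blending: RON_blend = sum(vi * RONi)
Contribution 1: 0.49 * 90.8 = 44.492
Contribution 2: 0.51 * 79.4 = 40.494
RON_blend = 44.492 + 40.494 = 84.986

84.986


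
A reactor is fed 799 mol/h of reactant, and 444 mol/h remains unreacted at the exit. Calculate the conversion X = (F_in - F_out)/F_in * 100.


X = (F_in - F_out) / F_in * 100
Moles reacted = 799 - 444 = 355
X = 355 / 799 * 100
= 0.4443 * 100
= 44.43 %

44.43 %


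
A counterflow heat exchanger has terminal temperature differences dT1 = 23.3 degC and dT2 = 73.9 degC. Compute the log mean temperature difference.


LMTD = (dT1 - dT2) / ln(dT1/dT2)
= (23.3 - 73.9) / ln(23.3 / 73.9) = -50.6 / -1.15426 = 43.84

43.84 degC


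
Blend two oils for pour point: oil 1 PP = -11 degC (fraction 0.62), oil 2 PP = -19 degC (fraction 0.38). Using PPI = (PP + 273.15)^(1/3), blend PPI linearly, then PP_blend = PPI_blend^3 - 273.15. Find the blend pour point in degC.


PPI_1 = (-11 + 273.15)^(1/3) = 6.400049
PPI_2 = (-19 + 273.15)^(1/3) = 6.334272
PPI_blend = 0.62 * 6.400049 + 0.38 * 6.334272 = 6.375054
PP_blend = 6.375054^3 - 273.15 = 259.0906 - 273.15 = -14.06

-14.06 degC


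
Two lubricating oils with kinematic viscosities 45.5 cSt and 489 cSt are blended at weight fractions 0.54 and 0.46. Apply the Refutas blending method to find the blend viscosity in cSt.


Refutas method: VBN_i = 14.534*ln(ln(visc_i + 0.8)) + 10.975, blended linearly by mass fraction; since VBN is linear in VBI_i = ln(ln(visc_i + 0.8)) and the fractions sum to 1, blend VBI directly: visc = exp(exp(VBI_blend)) - 0.8
VBI_1 = ln(ln(45.5 + 0.8)) = 1.34421
VBI_2 = ln(ln(489 + 0.8)) = 1.82358
VBI_blend = 0.54 * 1.34421 + 0.46 * 1.82358 = 1.56472
visc_blend = exp(exp(1.56472)) - 0.8 = 118.5

118.5 cSt


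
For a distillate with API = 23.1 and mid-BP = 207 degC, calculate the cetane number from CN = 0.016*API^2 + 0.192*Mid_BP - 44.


CN = 0.016 * 23.1^2 + 0.192 * 207 - 44
CN = 8.53776 + 39.744 - 44 = 4.28176

4.28176


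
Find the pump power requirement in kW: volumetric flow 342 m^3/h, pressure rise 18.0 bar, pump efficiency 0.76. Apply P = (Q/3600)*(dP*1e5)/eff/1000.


Q = 342 / 3600 = 0.095 m^3/s
P = 0.095 * (18.0 * 1e5) / 0.76 / 1000 = 225.0

225.0 kW


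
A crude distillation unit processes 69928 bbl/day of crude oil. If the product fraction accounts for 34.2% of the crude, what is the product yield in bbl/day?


Crude throughput = 69928 bbl/day
Fraction yield = 34.2%
yield = throughput * fraction / 100
yield = 69928 * 34.2 / 100 = 23915.376

23915.376 bbl/day


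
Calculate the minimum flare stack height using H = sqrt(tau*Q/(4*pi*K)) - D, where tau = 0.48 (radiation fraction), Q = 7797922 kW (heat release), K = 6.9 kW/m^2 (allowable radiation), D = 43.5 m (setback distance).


tau*Q/(4*pi*K) = 0.48 * 7797922 / (4 * pi * 6.9) = 43167.9
sqrt(43167.9) = 207.769
H = 207.769 - 43.5 = 164.3

164.3 m


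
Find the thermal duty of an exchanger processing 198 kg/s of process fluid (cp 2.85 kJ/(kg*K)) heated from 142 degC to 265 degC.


Q = m_dot * cp * delta_T
delta_T = 265 - 142 = 123 K
Q = 198 * 2.85 * 123
= 564.3 * 123
= 69408.9 kW

69408.9 kW


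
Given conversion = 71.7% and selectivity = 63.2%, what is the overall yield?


Overall yield = conversion (%) * selectivity (%) / 100
Conversion = 71.7%, Selectivity = 63.2%
Y = 71.7 * 63.2 / 100
= 45.3144 %

45.3144 %


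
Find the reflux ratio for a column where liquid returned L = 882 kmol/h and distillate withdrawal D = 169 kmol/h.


Reflux ratio definition: R = L / D (liquid returned / distillate withdrawn)
L = 882 kmol/h, D = 169 kmol/h
R = 882 / 169 = 5.219

5.219


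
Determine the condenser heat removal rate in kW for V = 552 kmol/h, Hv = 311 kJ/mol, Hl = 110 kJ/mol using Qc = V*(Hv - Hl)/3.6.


Qc = 552 * (311 - 110) / 3.6 = 552 * 201 / 3.6 = 30820

30820 kW


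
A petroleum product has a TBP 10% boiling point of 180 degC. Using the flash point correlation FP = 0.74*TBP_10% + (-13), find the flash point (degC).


FP = 0.74 * 180 + (-13) = 120.2

120.2 degC


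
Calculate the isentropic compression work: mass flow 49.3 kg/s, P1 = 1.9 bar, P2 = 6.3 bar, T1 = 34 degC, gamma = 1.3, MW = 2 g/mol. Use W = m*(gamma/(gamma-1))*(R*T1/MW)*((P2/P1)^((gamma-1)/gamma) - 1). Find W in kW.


Isentropic work: W = m*(gamma/(gamma-1))*(R*T1/MW)*((P2/P1)^((gamma-1)/gamma) - 1)
T1 = 34 + 273.15 = 307.15 K
Pressure ratio = 6.3 / 1.9 = 3.31579
Exponent = (1.3 - 1)/1.3 = 0.230769
(P2/P1)^exp - 1 = 3.31579^0.230769 - 1 = 0.318668
W = 49.3 * 1.3 / 0.3 * 8.314 * 307.15 / 2 * 0.318668 = 86920

86920 kW


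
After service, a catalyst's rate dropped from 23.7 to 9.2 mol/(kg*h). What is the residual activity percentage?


Activity (%) = (rate_used / rate_fresh) * 100
rate_used = 9.2, rate_fresh = 23.7
= (9.2 / 23.7) * 100
= 0.3882 * 100 = 38.82

38.82 %


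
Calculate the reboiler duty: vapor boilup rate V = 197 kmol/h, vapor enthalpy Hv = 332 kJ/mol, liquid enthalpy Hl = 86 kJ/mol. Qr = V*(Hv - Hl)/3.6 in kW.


Qr = 197 * (332 - 86) / 3.6 = 197 * 246 / 3.6 = 13460

13460 kW


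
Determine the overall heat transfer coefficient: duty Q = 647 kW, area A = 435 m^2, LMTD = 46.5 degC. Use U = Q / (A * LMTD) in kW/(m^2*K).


From Q = U*A*LMTD, U = Q / (A * LMTD)
U = 647 / (435 * 46.5) = 647 / 20227.5 = 0.03199

0.03199 kW/(m^2*K)


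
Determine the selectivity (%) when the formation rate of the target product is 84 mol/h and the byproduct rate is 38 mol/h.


Selectivity = desired / (desired + undesired) * 100
Total products = 84 + 38 = 122 mol/h
S = 84 / 122 * 100
= 0.6885 * 100
= 68.85 %

68.85 %


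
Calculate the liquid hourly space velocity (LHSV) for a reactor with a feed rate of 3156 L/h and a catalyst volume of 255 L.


LHSV = volumetric feed rate / catalyst volume
= 3156 L/h / 255 L
= 12.38 h^-1

12.38 h^-1


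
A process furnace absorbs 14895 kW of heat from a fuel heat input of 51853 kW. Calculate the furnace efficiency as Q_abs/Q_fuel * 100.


Furnace efficiency = Q_absorbed / Q_fuel * 100
= 14895 / 51853 * 100 = 28.73

28.73 %


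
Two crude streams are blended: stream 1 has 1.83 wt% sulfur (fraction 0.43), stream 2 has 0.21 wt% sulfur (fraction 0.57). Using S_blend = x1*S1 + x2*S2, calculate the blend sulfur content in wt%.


Linear sulfur blending: S_blend = x1*S1 + x2*S2
Contribution 1: 0.43 * 1.83 = 0.7869 wt%
Contribution 2: 0.57 * 0.21 = 0.1197 wt%
S_blend = 0.7869 + 0.1197 = 0.9066

0.9066 wt%


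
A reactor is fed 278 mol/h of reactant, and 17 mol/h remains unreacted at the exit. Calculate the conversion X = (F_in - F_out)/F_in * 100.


X = (F_in - F_out) / F_in * 100
Moles reacted = 278 - 17 = 261
X = 261 / 278 * 100
= 0.9388 * 100
= 93.88 %

93.88 %


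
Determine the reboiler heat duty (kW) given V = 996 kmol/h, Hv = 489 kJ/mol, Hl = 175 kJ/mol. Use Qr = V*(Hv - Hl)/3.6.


Qr = 996 * (489 - 175) / 3.6 = 996 * 314 / 3.6 = 86870

86870 kW


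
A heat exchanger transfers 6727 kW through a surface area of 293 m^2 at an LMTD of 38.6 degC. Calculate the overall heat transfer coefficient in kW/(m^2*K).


From Q = U*A*LMTD, U = Q / (A * LMTD)
U = 6727 / (293 * 38.6) = 6727 / 11309.8 = 0.5948

0.5948 kW/(m^2*K)


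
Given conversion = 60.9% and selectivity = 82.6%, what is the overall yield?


Overall yield = conversion (%) * selectivity (%) / 100
Conversion = 60.9%, Selectivity = 82.6%
Y = 60.9 * 82.6 / 100
= 50.3034 %

50.3034 %


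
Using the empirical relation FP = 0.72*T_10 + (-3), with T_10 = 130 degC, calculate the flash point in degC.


FP = 0.72 * 130 + (-3) = 90.6

90.6 degC


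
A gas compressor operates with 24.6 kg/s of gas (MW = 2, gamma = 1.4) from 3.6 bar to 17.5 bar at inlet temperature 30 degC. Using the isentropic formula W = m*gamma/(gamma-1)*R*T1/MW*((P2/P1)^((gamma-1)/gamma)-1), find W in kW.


Isentropic work: W = m*(gamma/(gamma-1))*(R*T1/MW)*((P2/P1)^((gamma-1)/gamma) - 1)
T1 = 30 + 273.15 = 303.15 K
Pressure ratio = 17.5 / 3.6 = 4.86111
Exponent = (1.4 - 1)/1.4 = 0.285714
(P2/P1)^exp - 1 = 4.86111^0.285714 - 1 = 0.571122
W = 24.6 * 1.4 / 0.4 * 8.314 * 303.15 / 2 * 0.571122 = 61970

61970 kW


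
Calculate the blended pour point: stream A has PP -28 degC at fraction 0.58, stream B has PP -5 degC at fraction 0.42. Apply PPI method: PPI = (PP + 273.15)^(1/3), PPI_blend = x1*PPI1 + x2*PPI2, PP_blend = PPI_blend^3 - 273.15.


PPI_1 = (-28 + 273.15)^(1/3) = 6.258601
PPI_2 = (-5 + 273.15)^(1/3) = 6.448508
PPI_blend = 0.58 * 6.258601 + 0.42 * 6.448508 = 6.338362
PP_blend = 6.338362^3 - 273.15 = 254.6426 - 273.15 = -18.51

-18.51 degC


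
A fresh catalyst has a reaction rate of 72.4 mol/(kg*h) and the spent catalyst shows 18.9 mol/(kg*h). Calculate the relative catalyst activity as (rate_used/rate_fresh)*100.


Activity (%) = (rate_used / rate_fresh) * 100
rate_used = 18.9, rate_fresh = 72.4
= (18.9 / 72.4) * 100
= 0.2610 * 100 = 26.10

26.10 %


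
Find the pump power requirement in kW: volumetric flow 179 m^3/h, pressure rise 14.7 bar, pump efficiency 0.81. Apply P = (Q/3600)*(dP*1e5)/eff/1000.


Q = 179 / 3600 = 0.0497222 m^3/s
P = 0.0497222 * (14.7 * 1e5) / 0.81 / 1000 = 90.24

90.24 kW


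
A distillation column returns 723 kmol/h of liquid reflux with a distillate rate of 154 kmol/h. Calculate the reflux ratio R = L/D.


Reflux ratio definition: R = L / D (liquid returned / distillate withdrawn)
L = 723 kmol/h, D = 154 kmol/h
R = 723 / 154 = 4.695

4.695


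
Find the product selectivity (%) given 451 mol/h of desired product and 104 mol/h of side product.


Selectivity = desired / (desired + undesired) * 100
Total products = 451 + 104 = 555 mol/h
S = 451 / 555 * 100
= 0.8126 * 100
= 81.26 %

81.26 %


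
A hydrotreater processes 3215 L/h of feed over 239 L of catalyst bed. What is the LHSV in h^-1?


LHSV = volumetric feed rate / catalyst volume
= 3215 L/h / 239 L
= 13.45 h^-1

13.45 h^-1


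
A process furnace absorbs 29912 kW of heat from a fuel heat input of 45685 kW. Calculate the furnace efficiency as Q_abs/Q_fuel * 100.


Furnace efficiency = Q_absorbed / Q_fuel * 100
= 29912 / 45685 * 100 = 65.47

65.47 %


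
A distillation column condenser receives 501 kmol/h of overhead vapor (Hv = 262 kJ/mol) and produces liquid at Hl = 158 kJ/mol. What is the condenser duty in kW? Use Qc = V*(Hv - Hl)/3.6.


Qc = 501 * (262 - 158) / 3.6 = 501 * 104 / 3.6 = 14470

14470 kW


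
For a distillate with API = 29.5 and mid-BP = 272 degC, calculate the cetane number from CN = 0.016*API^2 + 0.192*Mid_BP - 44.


CN = 0.016 * 29.5^2 + 0.192 * 272 - 44
CN = 13.924 + 52.224 - 44 = 22.148

22.148


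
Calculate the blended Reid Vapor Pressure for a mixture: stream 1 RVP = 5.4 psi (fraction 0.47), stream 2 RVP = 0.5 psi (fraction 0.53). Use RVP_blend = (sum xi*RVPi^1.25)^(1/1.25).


Chevron index: RVP_blend = (sum xi*RVPi^1.25)^(1/1.25)
RVP^1.25 terms: 0.47 * 5.4^1.25 + 0.53 * 0.5^1.25 = 4.09176
RVP_blend = 4.09176^(1/1.25) = 3.087

3.087 psi


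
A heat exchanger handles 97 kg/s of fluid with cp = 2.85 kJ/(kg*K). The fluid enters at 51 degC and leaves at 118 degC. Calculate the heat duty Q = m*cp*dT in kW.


Q = m_dot * cp * delta_T
delta_T = 118 - 51 = 67 K
Q = 97 * 2.85 * 67
= 276.45 * 67
= 18522.15 kW

18522.15 kW


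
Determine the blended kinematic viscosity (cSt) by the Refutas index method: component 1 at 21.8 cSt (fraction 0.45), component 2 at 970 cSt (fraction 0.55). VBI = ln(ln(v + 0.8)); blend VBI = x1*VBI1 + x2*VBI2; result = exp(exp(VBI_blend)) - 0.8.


Refutas method: VBN_i = 14.534*ln(ln(visc_i + 0.8)) + 10.975, blended linearly by mass fraction; since VBN is linear in VBI_i = ln(ln(visc_i + 0.8)) and the fractions sum to 1, blend VBI directly: visc = exp(exp(VBI_blend)) - 0.8
VBI_1 = ln(ln(21.8 + 0.8)) = 1.13718
VBI_2 = ln(ln(970 + 0.8)) = 1.92835
VBI_blend = 0.45 * 1.13718 + 0.55 * 1.92835 = 1.57232
visc_blend = exp(exp(1.57232)) - 0.8 = 122.9

122.9 cSt


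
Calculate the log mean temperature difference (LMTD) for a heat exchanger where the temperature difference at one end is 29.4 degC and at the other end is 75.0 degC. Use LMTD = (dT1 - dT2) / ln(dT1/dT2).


LMTD = (dT1 - dT2) / ln(dT1/dT2)
= (29.4 - 75.0) / ln(29.4 / 75.0) = -45.6 / -0.936493 = 48.69

48.69 degC


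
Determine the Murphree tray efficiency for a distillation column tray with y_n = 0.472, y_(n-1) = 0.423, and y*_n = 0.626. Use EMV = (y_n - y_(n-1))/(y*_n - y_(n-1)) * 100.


Murphree vapor efficiency: EMV = (y_n - y_(n-1)) / (y*_n - y_(n-1)) * 100
EMV = (0.472 - 0.423) / (0.626 - 0.423) * 100 = 0.049 / 0.203 * 100 = 24.14

24.14 %


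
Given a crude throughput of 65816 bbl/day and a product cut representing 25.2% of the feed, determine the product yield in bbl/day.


Crude throughput = 65816 bbl/day
Fraction yield = 25.2%
yield = throughput * fraction / 100
yield = 65816 * 25.2 / 100 = 16585.632

16585.632 bbl/day


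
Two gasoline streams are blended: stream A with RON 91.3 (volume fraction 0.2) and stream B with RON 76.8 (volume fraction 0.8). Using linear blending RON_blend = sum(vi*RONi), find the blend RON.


Linear blending: RON_blend = sum(vi * RONi)
Contribution 1: 0.2 * 91.3 = 18.26
Contribution 2: 0.8 * 76.8 = 61.44
RON_blend = 18.26 + 61.44 = 79.7

79.7


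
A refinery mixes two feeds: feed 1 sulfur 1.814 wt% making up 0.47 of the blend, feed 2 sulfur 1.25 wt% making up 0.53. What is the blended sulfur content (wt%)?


Linear sulfur blending: S_blend = x1*S1 + x2*S2
Contribution 1: 0.47 * 1.814 = 0.85258 wt%
Contribution 2: 0.53 * 1.25 = 0.6625 wt%
S_blend = 0.85258 + 0.6625 = 1.51508

1.51508 wt%


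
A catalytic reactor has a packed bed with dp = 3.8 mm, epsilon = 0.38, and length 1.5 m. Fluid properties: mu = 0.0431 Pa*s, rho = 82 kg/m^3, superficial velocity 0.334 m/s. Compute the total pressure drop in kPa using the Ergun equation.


dp = 3.8 mm = 0.0038 m
Viscous term = 150*0.0431*0.334*(1-0.38)^2 / (0.0038^2*0.38^3) = 1047560
Inertial term = 1.75*82*0.334^2*(1-0.38) / (0.0038*0.38^3) = 47599.5
dP/L = 1047560 + 47599.5 = 1095160 Pa/m
dP = 1095160 * 1.5 / 1000 = 1643 kPa

1643 kPa


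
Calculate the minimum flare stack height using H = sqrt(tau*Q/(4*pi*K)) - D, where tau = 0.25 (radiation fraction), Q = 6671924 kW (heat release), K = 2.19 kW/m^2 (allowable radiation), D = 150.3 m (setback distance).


tau*Q/(4*pi*K) = 0.25 * 6671924 / (4 * pi * 2.19) = 60609
sqrt(60609) = 246.189
H = 246.189 - 150.3 = 95.89

95.89 m


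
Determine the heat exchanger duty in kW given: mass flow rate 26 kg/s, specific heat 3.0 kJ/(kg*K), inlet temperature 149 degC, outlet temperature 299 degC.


Q = m_dot * cp * delta_T
delta_T = 299 - 149 = 150 K
Q = 26 * 3.0 * 150
= 78 * 150
= 11700 kW

11700 kW
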